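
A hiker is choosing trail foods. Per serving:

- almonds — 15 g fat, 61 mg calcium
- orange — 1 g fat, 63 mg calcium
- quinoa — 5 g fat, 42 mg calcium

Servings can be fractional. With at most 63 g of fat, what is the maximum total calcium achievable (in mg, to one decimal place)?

Calcium per g fat: orange 63, quinoa 8.4, almonds 4.067.
With no serving limits, spend the whole fat allowance on orange: 63 g / 1 g × 63 mg = 3969.0 mg.

3969.0 mg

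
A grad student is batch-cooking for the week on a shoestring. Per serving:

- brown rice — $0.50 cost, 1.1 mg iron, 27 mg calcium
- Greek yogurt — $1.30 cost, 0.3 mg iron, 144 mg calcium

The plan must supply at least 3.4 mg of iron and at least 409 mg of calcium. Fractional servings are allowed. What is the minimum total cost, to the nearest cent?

brown rice only: max(3.4/1.1, 409/27) = 15.15 servings → $7.57.
Greek yogurt only: max(3.4/0.3, 409/144) = 11.33 servings → $14.73.
brown rice + Greek yogurt with both tight: 2.441 servings and 2.383 servings → $4.32.
Cheapest feasible corner: $4.32.

$4.32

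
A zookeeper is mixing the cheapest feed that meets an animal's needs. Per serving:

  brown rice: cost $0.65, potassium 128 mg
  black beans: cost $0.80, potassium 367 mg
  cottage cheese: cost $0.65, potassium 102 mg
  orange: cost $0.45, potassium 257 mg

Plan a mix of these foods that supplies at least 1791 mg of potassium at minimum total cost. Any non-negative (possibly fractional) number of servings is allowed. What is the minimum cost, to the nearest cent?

Cost per mg of potassium: orange $0.0018, black beans $0.0022, brown rice $0.0051, cottage cheese $0.0064.
With no serving limits, use only orange: 1791 mg / 257 mg = 6.969 servings × $0.45 = $3.14.

$3.14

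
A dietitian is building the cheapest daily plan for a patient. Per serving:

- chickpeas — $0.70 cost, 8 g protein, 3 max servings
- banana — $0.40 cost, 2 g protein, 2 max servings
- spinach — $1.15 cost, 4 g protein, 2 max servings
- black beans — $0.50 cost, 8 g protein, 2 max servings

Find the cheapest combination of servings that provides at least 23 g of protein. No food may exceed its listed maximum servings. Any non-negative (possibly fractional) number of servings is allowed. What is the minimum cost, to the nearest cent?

$1.61

Cost per g of protein: black beans $0.0625, chickpeas $0.0875, banana $0.2000, spinach $0.2875.
Take 2 servings of black beans: +16.0 g protein for $1.00 (total $1.00, still need 7.0 g).
Take 0.875 servings of chickpeas: +7.0 g protein for $0.61 (total $1.61, still need 0.0 g).
Greedy by cheapest-per-g is optimal for a single linear constraint, so the minimum cost is $1.61.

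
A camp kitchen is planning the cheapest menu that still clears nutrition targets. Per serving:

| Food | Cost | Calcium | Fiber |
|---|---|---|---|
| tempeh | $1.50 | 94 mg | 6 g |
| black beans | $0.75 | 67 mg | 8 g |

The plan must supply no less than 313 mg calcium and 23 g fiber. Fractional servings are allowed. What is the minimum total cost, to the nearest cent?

$3.50

An LP optimum is at a vertex; with two nutrient constraints at most two foods are used. Check each candidate.
tempeh only: max(313/94, 23/6) = 3.833 servings → $5.75.
black beans only: max(313/67, 23/8) = 4.672 servings → $3.50.
tempeh + black beans with both tight: 2.751 servings and 0.8114 servings → $4.74.
Cheapest feasible corner: $3.50.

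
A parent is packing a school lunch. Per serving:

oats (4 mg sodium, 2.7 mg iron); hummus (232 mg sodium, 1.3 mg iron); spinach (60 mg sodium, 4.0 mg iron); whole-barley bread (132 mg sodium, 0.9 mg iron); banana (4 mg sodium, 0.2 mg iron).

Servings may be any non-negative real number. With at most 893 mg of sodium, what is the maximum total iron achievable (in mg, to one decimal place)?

Iron per mg sodium: oats 0.675, spinach 0.06667, banana 0.05, whole-barley bread 0.006818, hummus 0.005603.
With no serving limits, spend the whole sodium allowance on oats: 893 mg / 4 mg × 2.7 mg = 602.8 mg.

602.8 mg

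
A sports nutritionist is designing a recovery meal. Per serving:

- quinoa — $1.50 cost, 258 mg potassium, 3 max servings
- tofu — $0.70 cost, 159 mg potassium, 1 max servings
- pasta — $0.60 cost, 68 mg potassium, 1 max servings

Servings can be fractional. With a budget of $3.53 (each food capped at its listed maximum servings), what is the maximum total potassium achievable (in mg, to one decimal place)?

645.8 mg

Potassium per dollar: tofu 227.1, quinoa 172, pasta 113.3.
Take 1 serving of tofu: spends $0.70, +159.0 mg potassium (running total 159.0 mg).
Take 1.887 servings of quinoa: spends $2.83, +486.8 mg potassium (running total 645.8 mg).
Filling greedily by potassium-per-dollar is optimal for one linear limit, giving 645.8 mg.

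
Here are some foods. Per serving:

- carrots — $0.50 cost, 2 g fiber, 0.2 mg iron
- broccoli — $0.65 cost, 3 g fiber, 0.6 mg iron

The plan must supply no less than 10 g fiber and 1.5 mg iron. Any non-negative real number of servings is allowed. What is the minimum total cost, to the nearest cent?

For a min-cost LP with two ≥-constraints, a basic feasible solution has at most two positive variables.
carrots only: max(10/2, 1.5/0.2) = 7.5 servings → $3.75.
broccoli only: max(10/3, 1.5/0.6) = 3.333 servings → $2.17.
carrots + broccoli with both tight: 2.5 servings and 1.667 servings → $2.33.
So the least-cost plan costs $2.17.

$2.17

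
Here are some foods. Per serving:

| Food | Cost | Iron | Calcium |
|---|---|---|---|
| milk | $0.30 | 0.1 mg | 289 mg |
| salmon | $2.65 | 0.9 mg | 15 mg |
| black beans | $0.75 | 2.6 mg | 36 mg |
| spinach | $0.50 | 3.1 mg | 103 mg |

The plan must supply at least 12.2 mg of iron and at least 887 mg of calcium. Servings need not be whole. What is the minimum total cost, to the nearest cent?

$2.45

A basic optimal solution has at most two foods positive. Try each food alone and each pair with both targets met exactly.
milk only: max(12.2/0.1, 887/289) = 122 servings → $36.60.
salmon only: max(12.2/0.9, 887/15) = 59.13 servings → $156.70.
black beans only: max(12.2/2.6, 887/36) = 24.64 servings → $18.48.
spinach only: max(12.2/3.1, 887/103) = 8.612 servings → $4.31.
milk + salmon with both tight: 2.379 servings and 13.29 servings → $35.94.
milk + black beans with both tight: 2.497 servings and 4.596 servings → $4.20.
milk + spinach with both tight: 1.686 servings and 3.881 servings → $2.45.
salmon + black beans: the both-tight solution has a negative serving — not a feasible corner.
salmon + spinach: intersection lies outside the first quadrant.
black beans + spinach: the both-tight solution has a negative serving — not a feasible corner.
The minimum over all feasible corners is $2.45.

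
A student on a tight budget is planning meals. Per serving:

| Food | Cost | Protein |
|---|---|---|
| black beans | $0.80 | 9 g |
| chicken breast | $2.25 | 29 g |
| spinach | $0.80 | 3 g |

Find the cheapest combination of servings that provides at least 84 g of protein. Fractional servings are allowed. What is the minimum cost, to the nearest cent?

Cost per g of protein: chicken breast $0.0776, black beans $0.0889, spinach $0.2667.
With no serving limits, use only chicken breast: 84 g / 29 g = 2.897 servings × $2.25 = $6.52.

$6.52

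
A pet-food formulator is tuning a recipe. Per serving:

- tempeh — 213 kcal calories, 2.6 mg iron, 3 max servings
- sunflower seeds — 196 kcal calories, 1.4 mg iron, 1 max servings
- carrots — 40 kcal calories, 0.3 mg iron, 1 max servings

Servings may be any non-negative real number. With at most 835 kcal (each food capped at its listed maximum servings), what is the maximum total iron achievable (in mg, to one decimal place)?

Iron per kcal: tempeh 0.01221, carrots 0.0075, sunflower seeds 0.007143.
Take 3 servings of tempeh: uses 639 kcal, +7.8 mg iron (running total 7.8 mg).
Take 1 serving of carrots: uses 40 kcal, +0.3 mg iron (running total 8.1 mg).
Take 0.7959 servings of sunflower seeds: uses 156 kcal, +1.1 mg iron (running total 9.2 mg).
Filling greedily by iron-per-kcal is optimal for one linear limit, giving 9.2 mg.

9.2 mg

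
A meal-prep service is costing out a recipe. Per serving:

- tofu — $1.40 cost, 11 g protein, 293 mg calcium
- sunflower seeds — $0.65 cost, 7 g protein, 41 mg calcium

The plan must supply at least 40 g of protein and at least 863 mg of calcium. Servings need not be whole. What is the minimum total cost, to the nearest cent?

$4.76

With two linear requirements the optimum uses one or two foods; enumerate the corners.
tofu only: max(40/11, 863/293) = 3.636 servings → $5.09.
sunflower seeds only: max(40/7, 863/41) = 21.05 servings → $13.68.
tofu + sunflower seeds with both tight: 2.751 servings and 1.392 servings → $4.76.
Cheapest feasible corner: $4.76.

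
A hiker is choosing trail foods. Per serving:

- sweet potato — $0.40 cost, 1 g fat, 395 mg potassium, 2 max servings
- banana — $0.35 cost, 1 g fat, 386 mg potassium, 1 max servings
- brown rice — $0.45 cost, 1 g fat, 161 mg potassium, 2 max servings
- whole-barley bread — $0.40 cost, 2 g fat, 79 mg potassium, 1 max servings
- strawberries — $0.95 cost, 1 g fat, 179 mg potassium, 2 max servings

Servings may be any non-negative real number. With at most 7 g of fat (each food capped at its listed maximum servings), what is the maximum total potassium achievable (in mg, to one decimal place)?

Potassium per g fat: sweet potato 395, banana 386, strawberries 179, brown rice 161, whole-barley bread 39.5.
Take 2 servings of sweet potato: uses 2 g fat, +790.0 mg potassium (running total 790.0 mg).
Take 1 serving of banana: uses 1 g fat, +386.0 mg potassium (running total 1176.0 mg).
Take 2 servings of strawberries: uses 2 g fat, +358.0 mg potassium (running total 1534.0 mg).
Take 2 servings of brown rice: uses 2 g fat, +322.0 mg potassium (running total 1856.0 mg).
Greedy by best ratio exhausts the fat allowance optimally: 1856.0 mg.

1856.0 mg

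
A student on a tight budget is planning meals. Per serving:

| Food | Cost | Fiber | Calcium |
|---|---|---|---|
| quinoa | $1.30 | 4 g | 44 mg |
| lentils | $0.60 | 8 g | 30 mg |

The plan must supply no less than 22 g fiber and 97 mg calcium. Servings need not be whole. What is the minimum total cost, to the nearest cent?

An LP optimum is at a vertex; with two nutrient constraints at most two foods are used. Check each candidate.
quinoa only: max(22/4, 97/44) = 5.5 servings → $7.15.
lentils only: max(22/8, 97/30) = 3.233 servings → $1.94.
quinoa + lentils with both tight: 0.5 servings and 2.5 servings → $2.15.
So the least-cost plan costs $1.94.

$1.94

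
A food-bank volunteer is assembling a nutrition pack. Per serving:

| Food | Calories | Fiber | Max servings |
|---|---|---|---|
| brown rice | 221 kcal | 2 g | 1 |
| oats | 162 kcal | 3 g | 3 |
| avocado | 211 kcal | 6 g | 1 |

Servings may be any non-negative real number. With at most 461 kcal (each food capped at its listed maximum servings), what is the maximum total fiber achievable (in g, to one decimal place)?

10.6 g

Fiber per kcal: avocado 0.02844, oats 0.01852, brown rice 0.00905.
Take 1 serving of avocado: uses 211 kcal, +6.0 g fiber (running total 6.0 g).
Take 1.543 servings of oats: uses 250 kcal, +4.6 g fiber (running total 10.6 g).
Greedy by best ratio exhausts the calories allowance optimally: 10.6 g.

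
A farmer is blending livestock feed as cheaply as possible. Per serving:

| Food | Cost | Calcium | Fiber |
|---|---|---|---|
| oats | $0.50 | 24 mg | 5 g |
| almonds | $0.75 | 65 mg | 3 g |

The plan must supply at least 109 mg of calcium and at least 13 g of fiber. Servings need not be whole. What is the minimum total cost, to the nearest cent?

With two linear requirements the optimum uses one or two foods; enumerate the corners.
oats only: max(109/24, 13/5) = 4.542 servings → $2.27.
almonds only: max(109/65, 13/3) = 4.333 servings → $3.25.
oats + almonds with both tight: 2.047 servings and 0.9209 servings → $1.71.
The minimum over all feasible corners is $1.71.

$1.71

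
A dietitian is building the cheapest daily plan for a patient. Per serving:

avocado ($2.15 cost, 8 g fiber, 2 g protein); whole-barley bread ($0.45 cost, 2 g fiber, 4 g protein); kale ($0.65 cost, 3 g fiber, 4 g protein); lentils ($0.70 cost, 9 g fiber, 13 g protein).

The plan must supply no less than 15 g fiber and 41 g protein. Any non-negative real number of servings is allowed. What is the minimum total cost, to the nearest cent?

$2.21

For a min-cost LP with two ≥-constraints, a basic feasible solution has at most two positive variables.
avocado only: max(15/8, 41/2) = 20.5 servings → $44.08.
whole-barley bread only: max(15/2, 41/4) = 10.25 servings → $4.61.
kale only: max(15/3, 41/4) = 10.25 servings → $6.66.
lentils only: max(15/9, 41/13) = 3.154 servings → $2.21.
avocado + whole-barley bread: intersection lies outside the first quadrant.
avocado + kale: intersection lies outside the first quadrant.
avocado + lentils: intersection lies outside the first quadrant.
whole-barley bread + kale: intersection lies outside the first quadrant.
whole-barley bread + lentils: intersection lies outside the first quadrant.
kale + lentils: intersection lies outside the first quadrant.
So the least-cost plan costs $2.21.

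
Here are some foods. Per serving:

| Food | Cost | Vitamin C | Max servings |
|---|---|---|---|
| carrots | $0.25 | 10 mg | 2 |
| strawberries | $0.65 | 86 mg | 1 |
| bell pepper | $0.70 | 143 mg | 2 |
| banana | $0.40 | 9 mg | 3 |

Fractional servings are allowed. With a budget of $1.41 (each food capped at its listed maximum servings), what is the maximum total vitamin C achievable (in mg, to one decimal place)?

Vitamin C per dollar: bell pepper 204.3, strawberries 132.3, carrots 40, banana 22.5.
Take 2 servings of bell pepper: spends $1.40, +286.0 mg vitamin C (running total 286.0 mg).
Take 0.01538 servings of strawberries: spends $0.01, +1.3 mg vitamin C (running total 287.3 mg).
Greedy by best ratio exhausts the cost allowance optimally: 287.3 mg.

287.3 mg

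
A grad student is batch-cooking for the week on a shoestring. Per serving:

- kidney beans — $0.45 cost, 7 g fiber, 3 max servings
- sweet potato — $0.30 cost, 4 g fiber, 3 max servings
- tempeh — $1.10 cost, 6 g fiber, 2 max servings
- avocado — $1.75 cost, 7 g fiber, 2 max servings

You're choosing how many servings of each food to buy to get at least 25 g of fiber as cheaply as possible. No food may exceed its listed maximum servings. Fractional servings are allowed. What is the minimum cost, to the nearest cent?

$1.65

Cost per g of fiber: kidney beans $0.0643, sweet potato $0.0750, tempeh $0.1833, avocado $0.2500.
Take 3 servings of kidney beans: +21.0 g fiber for $1.35 (total $1.35, still need 4.0 g).
Take 1 serving of sweet potato: +4.0 g fiber for $0.30 (total $1.65, still need 0.0 g).
Filling from the cheapest source first is optimal under one linear minimum: $1.65.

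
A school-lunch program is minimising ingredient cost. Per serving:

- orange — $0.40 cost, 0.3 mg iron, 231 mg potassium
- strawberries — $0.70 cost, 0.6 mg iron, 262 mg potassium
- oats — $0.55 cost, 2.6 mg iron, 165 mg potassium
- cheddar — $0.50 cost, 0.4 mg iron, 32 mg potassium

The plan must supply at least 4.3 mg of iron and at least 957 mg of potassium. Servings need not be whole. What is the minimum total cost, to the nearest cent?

orange only: max(4.3/0.3, 957/231) = 14.33 servings → $5.73.
strawberries only: max(4.3/0.6, 957/262) = 7.167 servings → $5.02.
oats only: max(4.3/2.6, 957/165) = 5.8 servings → $3.19.
cheddar only: max(4.3/0.4, 957/32) = 29.91 servings → $14.95.
orange + strawberries with both targets exact would need a negative amount; discard.
orange + oats with both tight: 3.228 servings and 1.281 servings → $2.00.
orange + cheddar with both tight: 2.961 servings and 8.529 servings → $5.45.
strawberries + oats with both tight: 3.055 servings and 0.9488 servings → $2.66.
strawberries + cheddar with both tight: 2.864 servings and 6.453 servings → $5.23.
oats + cheddar: the both-tight solution has a negative serving — not a feasible corner.
The minimum over all feasible corners is $2.00.

$2.00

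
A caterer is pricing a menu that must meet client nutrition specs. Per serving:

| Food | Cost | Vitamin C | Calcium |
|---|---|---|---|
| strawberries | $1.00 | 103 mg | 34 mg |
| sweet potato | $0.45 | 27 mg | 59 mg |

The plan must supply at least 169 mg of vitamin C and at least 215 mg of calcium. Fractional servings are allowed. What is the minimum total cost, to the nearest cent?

For a min-cost LP with two ≥-constraints, a basic feasible solution has at most two positive variables.
strawberries only: max(169/103, 215/34) = 6.324 servings → $6.32.
sweet potato only: max(169/27, 215/59) = 6.259 servings → $2.82.
strawberries + sweet potato with both tight: 0.8075 servings and 3.179 servings → $2.24.
So the least-cost plan costs $2.24.

$2.24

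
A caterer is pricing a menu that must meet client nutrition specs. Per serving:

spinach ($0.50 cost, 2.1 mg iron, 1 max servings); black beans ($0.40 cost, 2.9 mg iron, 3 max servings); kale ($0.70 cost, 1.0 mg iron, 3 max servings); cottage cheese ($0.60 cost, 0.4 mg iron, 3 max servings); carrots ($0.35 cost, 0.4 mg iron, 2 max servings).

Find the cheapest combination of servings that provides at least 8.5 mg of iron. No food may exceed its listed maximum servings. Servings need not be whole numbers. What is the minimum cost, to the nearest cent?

$1.17

Cost per mg of iron: black beans $0.1379, spinach $0.2381, kale $0.7000, carrots $0.8750, cottage cheese $1.5000.
Take 2.931 servings of black beans: +8.5 mg iron for $1.17 (total $1.17, still need 0.0 mg).
Greedy by cheapest-per-mg is optimal for a single linear constraint, so the minimum cost is $1.17.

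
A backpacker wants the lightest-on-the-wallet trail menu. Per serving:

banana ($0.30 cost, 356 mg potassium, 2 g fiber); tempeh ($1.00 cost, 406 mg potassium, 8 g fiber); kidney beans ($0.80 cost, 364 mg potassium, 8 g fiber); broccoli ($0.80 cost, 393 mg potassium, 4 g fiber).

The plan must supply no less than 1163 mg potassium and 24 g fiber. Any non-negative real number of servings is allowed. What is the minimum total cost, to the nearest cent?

$2.43

The cheapest plan sits at a corner of the feasible region — with two constraints it uses at most two foods.
banana only: max(1163/356, 24/2) = 12 servings → $3.60.
tempeh only: max(1163/406, 24/8) = 3 servings → $3.00.
kidney beans only: max(1163/364, 24/8) = 3.195 servings → $2.56.
broccoli only: max(1163/393, 24/4) = 6 servings → $4.80.
banana + tempeh with both targets exact would need a negative amount; discard.
banana + kidney beans with both tight: 0.2679 servings and 2.933 servings → $2.43.
banana + broccoli: the both-tight solution has a negative serving — not a feasible corner.
tempeh + kidney beans with both tight: 1.69 servings and 1.31 servings → $2.74.
tempeh + broccoli: the both-tight solution has a negative serving — not a feasible corner.
kidney beans + broccoli with both tight: 2.832 servings and 0.3365 servings → $2.53.
Cheapest feasible corner: $2.43.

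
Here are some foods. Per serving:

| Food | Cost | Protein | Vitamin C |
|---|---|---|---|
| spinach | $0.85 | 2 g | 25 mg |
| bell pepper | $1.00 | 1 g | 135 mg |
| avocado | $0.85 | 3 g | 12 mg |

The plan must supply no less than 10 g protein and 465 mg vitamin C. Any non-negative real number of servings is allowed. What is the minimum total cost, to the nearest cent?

spinach only: max(10/2, 465/25) = 18.6 servings → $15.81.
bell pepper only: max(10/1, 465/135) = 10 servings → $10.00.
avocado only: max(10/3, 465/12) = 38.75 servings → $32.94.
spinach + bell pepper with both tight: 3.612 servings and 2.776 servings → $5.85.
spinach + avocado: intersection lies outside the first quadrant.
bell pepper + avocado with both tight: 3.244 servings and 2.252 servings → $5.16.
So the least-cost plan costs $5.16.

$5.16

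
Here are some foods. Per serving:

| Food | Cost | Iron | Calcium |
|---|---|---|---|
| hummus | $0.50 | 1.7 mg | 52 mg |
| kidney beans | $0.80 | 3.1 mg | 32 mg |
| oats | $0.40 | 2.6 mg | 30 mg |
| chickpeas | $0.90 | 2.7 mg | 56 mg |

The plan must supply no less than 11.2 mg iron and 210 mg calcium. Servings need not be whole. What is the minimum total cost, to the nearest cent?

$2.32

A basic optimal solution has at most two foods positive. Try each food alone and each pair with both targets met exactly.
hummus only: max(11.2/1.7, 210/52) = 6.588 servings → $3.29.
kidney beans only: max(11.2/3.1, 210/32) = 6.562 servings → $5.25.
oats only: max(11.2/2.6, 210/30) = 7 servings → $2.80.
chickpeas only: max(11.2/2.7, 210/56) = 4.148 servings → $3.73.
hummus + kidney beans with both tight: 2.74 servings and 2.11 servings → $3.06.
hummus + oats with both tight: 2.494 servings and 2.677 servings → $2.32.
hummus + chickpeas: intersection lies outside the first quadrant.
kidney beans + oats with both targets exact would need a negative amount; discard.
kidney beans + chickpeas with both tight: 0.6904 servings and 3.356 servings → $3.57.
oats + chickpeas with both tight: 0.9319 servings and 3.251 servings → $3.30.
Cheapest feasible corner: $2.32.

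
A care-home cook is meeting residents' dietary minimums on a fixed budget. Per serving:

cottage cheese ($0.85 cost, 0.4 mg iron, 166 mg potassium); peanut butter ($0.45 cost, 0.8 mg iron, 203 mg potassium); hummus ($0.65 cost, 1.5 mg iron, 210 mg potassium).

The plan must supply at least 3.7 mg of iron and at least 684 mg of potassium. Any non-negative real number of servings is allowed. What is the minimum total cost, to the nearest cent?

$1.79

The cheapest plan sits at a corner of the feasible region — with two constraints it uses at most two foods.
cottage cheese only: max(3.7/0.4, 684/166) = 9.25 servings → $7.86.
peanut butter only: max(3.7/0.8, 684/203) = 4.625 servings → $2.08.
hummus only: max(3.7/1.5, 684/210) = 3.257 servings → $2.12.
cottage cheese + peanut butter: the both-tight solution has a negative serving — not a feasible corner.
cottage cheese + hummus with both tight: 1.509 servings and 2.064 servings → $2.62.
peanut butter + hummus with both tight: 1.824 servings and 1.494 servings → $1.79.
So the least-cost plan costs $1.79.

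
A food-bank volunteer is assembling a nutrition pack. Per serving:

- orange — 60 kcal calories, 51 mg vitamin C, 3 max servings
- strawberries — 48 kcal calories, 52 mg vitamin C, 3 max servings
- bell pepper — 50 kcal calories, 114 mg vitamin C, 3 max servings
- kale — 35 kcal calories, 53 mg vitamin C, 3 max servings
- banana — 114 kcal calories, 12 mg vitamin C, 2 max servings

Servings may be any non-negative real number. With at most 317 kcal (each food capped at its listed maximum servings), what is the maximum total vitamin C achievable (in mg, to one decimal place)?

Vitamin C per kcal: bell pepper 2.28, kale 1.514, strawberries 1.083, orange 0.85, banana 0.1053.
Take 3 servings of bell pepper: uses 150 kcal, +342.0 mg vitamin C (running total 342.0 mg).
Take 3 servings of kale: uses 105 kcal, +159.0 mg vitamin C (running total 501.0 mg).
Take 1.292 servings of strawberries: uses 62 kcal, +67.2 mg vitamin C (running total 568.2 mg).
Greedy by best ratio exhausts the calories allowance optimally: 568.2 mg.

568.2 mg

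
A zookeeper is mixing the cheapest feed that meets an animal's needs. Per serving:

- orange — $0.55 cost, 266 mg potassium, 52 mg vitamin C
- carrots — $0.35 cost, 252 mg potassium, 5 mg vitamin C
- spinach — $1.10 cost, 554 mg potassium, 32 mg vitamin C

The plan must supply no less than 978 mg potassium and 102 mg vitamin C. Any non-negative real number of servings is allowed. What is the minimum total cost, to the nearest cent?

$1.68

orange only: max(978/266, 102/52) = 3.677 servings → $2.02.
carrots only: max(978/252, 102/5) = 20.4 servings → $7.14.
spinach only: max(978/554, 102/32) = 3.188 servings → $3.51.
orange + carrots with both tight: 1.768 servings and 2.015 servings → $1.68.
orange + spinach with both tight: 1.242 servings and 1.169 servings → $1.97.
carrots + spinach with both targets exact would need a negative amount; discard.
Cheapest feasible corner: $1.68.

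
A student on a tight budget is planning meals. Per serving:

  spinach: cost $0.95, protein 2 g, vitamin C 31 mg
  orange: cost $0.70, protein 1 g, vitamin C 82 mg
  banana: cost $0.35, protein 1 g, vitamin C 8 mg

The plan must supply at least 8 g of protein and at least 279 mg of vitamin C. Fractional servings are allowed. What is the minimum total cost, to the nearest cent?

$3.82

An LP optimum is at a vertex; with two nutrient constraints at most two foods are used. Check each candidate.
spinach only: max(8/2, 279/31) = 9 servings → $8.55.
orange only: max(8/1, 279/82) = 8 servings → $5.60.
banana only: max(8/1, 279/8) = 34.88 servings → $12.21.
spinach + orange with both tight: 2.835 servings and 2.331 servings → $4.32.
spinach + banana: intersection lies outside the first quadrant.
orange + banana with both tight: 2.905 servings and 5.095 servings → $3.82.
The minimum over all feasible corners is $3.82.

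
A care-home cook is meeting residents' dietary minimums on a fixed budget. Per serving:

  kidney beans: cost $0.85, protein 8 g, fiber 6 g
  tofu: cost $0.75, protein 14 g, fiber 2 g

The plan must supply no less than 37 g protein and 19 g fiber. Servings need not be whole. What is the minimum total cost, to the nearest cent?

$3.17

This is a tiny linear program; its minimum lies at a vertex of the feasible set. List the vertices and price them.
kidney beans only: max(37/8, 19/6) = 4.625 servings → $3.93.
tofu only: max(37/14, 19/2) = 9.5 servings → $7.12.
kidney beans + tofu with both tight: 2.824 servings and 1.029 servings → $3.17.
Cheapest feasible corner: $3.17.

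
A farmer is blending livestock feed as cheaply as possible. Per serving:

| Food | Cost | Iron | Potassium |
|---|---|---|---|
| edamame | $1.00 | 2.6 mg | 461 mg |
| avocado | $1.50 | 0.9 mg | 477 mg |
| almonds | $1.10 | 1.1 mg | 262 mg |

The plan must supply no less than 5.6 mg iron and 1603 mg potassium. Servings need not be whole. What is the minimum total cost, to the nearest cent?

Two binding constraints pin down two serving amounts, so the optimal mix uses at most two foods. The candidates are each food alone (scaled to the tighter of iron/potassium) and each pair with both constraints tight.
edamame only: max(5.6/2.6, 1603/461) = 3.477 servings → $3.48.
avocado only: max(5.6/0.9, 1603/477) = 6.222 servings → $9.33.
almonds only: max(5.6/1.1, 1603/262) = 6.118 servings → $6.73.
edamame + avocado with both tight: 1.489 servings and 1.922 servings → $4.37.
edamame + almonds: the both-tight solution has a negative serving — not a feasible corner.
avocado + almonds with both tight: 1.025 servings and 4.252 servings → $6.21.
So the least-cost plan costs $3.48.

$3.48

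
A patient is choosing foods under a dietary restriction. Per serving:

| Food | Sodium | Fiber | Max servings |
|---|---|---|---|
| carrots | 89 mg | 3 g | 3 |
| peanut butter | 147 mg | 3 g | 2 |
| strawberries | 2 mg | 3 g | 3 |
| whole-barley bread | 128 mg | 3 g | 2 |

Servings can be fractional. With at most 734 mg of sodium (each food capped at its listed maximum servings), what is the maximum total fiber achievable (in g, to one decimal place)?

Fiber per mg sodium: strawberries 1.5, carrots 0.03371, whole-barley bread 0.02344, peanut butter 0.02041.
Take 3 servings of strawberries: uses 6 mg sodium, +9.0 g fiber (running total 9.0 g).
Take 3 servings of carrots: uses 267 mg sodium, +9.0 g fiber (running total 18.0 g).
Take 2 servings of whole-barley bread: uses 256 mg sodium, +6.0 g fiber (running total 24.0 g).
Take 1.395 servings of peanut butter: uses 205 mg sodium, +4.2 g fiber (running total 28.2 g).
Filling greedily by fiber-per-mg sodium is optimal for one linear limit, giving 28.2 g.

28.2 g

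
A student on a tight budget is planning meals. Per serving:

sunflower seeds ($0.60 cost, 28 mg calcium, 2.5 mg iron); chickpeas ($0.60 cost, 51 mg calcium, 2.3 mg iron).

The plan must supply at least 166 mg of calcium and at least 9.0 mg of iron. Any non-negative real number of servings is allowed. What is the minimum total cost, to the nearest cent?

For a min-cost LP with two ≥-constraints, a basic feasible solution has at most two positive variables.
sunflower seeds only: max(166/28, 9.0/2.5) = 5.929 servings → $3.56.
chickpeas only: max(166/51, 9.0/2.3) = 3.913 servings → $2.35.
sunflower seeds + chickpeas with both tight: 1.223 servings and 2.583 servings → $2.28.
The minimum over all feasible corners is $2.28.

$2.28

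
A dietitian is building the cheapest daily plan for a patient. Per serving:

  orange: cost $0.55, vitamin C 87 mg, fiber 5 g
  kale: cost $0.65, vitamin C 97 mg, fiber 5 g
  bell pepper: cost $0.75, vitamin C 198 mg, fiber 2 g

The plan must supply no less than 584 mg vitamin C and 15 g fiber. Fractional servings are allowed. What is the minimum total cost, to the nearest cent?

orange only: max(584/87, 15/5) = 6.713 servings → $3.69.
kale only: max(584/97, 15/5) = 6.021 servings → $3.91.
bell pepper only: max(584/198, 15/2) = 7.5 servings → $5.62.
orange + kale with both targets exact would need a negative amount; discard.
orange + bell pepper with both tight: 2.208 servings and 1.979 servings → $2.70.
kale + bell pepper with both tight: 2.264 servings and 1.84 servings → $2.85.
Cheapest feasible corner: $2.70.

$2.70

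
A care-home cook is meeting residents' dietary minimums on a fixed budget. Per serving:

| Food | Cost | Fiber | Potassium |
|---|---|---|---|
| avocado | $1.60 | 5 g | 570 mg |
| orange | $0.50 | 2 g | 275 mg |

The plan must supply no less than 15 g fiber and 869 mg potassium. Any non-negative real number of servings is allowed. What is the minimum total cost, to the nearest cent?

$3.75

At the optimum either one food covers both requirements or two foods hit both targets exactly; no other combination can be cheaper.
avocado only: max(15/5, 869/570) = 3 servings → $4.80.
orange only: max(15/2, 869/275) = 7.5 servings → $3.75.
avocado + orange: intersection lies outside the first quadrant.
So the least-cost plan costs $3.75.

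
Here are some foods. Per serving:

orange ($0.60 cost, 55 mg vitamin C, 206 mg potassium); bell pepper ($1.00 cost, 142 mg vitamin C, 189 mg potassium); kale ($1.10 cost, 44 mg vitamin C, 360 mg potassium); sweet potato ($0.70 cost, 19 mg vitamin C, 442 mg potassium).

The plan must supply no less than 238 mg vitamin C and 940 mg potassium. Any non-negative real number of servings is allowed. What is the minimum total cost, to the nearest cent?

$2.52

With two linear requirements the optimum uses one or two foods; enumerate the corners.
orange only: max(238/55, 940/206) = 4.563 servings → $2.74.
bell pepper only: max(238/142, 940/189) = 4.974 servings → $4.97.
kale only: max(238/44, 940/360) = 5.409 servings → $5.95.
sweet potato only: max(238/19, 940/442) = 12.53 servings → $8.77.
orange + bell pepper: intersection lies outside the first quadrant.
orange + kale with both tight: 4.128 servings and 0.2489 servings → $2.75.
orange + sweet potato with both tight: 4.282 servings and 0.131 servings → $2.66.
bell pepper + kale with both tight: 1.035 servings and 2.068 servings → $3.31.
bell pepper + sweet potato with both tight: 1.476 servings and 1.496 servings → $2.52.
kale + sweet potato: the both-tight solution has a negative serving — not a feasible corner.
Cheapest feasible corner: $2.52.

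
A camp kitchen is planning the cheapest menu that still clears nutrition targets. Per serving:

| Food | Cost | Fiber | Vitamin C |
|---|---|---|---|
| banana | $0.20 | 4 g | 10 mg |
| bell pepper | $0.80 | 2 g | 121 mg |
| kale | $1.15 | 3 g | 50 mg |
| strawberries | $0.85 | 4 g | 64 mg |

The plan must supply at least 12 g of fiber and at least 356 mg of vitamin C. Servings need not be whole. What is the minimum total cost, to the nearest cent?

The cheapest plan sits at a corner of the feasible region — with two constraints it uses at most two foods.
banana only: max(12/4, 356/10) = 35.6 servings → $7.12.
bell pepper only: max(12/2, 356/121) = 6 servings → $4.80.
kale only: max(12/3, 356/50) = 7.12 servings → $8.19.
strawberries only: max(12/4, 356/64) = 5.562 servings → $4.73.
banana + bell pepper with both tight: 1.595 servings and 2.81 servings → $2.57.
banana + kale with both targets exact would need a negative amount; discard.
banana + strawberries: intersection lies outside the first quadrant.
bell pepper + kale with both tight: 1.779 servings and 2.814 servings → $4.66.
bell pepper + strawberries with both tight: 1.843 servings and 2.079 servings → $3.24.
kale + strawberries: the both-tight solution has a negative serving — not a feasible corner.
Cheapest feasible corner: $2.57.

$2.57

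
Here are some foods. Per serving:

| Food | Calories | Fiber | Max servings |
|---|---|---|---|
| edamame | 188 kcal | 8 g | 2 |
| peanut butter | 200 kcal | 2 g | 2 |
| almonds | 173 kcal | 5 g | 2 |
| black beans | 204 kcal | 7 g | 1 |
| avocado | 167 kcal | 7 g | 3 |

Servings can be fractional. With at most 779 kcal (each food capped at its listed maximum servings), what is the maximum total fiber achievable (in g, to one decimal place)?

32.9 g

Fiber per kcal: edamame 0.04255, avocado 0.04192, black beans 0.03431, almonds 0.0289, peanut butter 0.01.
Take 2 servings of edamame: uses 376 kcal, +16.0 g fiber (running total 16.0 g).
Take 2.413 servings of avocado: uses 403 kcal, +16.9 g fiber (running total 32.9 g).
Greedy by best ratio exhausts the calories allowance optimally: 32.9 g.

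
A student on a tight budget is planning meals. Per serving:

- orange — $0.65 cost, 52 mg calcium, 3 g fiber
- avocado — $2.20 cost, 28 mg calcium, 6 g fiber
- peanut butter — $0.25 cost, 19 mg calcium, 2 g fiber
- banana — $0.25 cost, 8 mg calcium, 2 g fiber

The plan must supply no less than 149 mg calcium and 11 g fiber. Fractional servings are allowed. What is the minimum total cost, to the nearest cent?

Minimising a linear cost over {calcium ≥ 149, fiber ≥ 11, servings ≥ 0} — the optimum is at a vertex, using one or two foods.
orange only: max(149/52, 11/3) = 3.667 servings → $2.38.
avocado only: max(149/28, 11/6) = 5.321 servings → $11.71.
peanut butter only: max(149/19, 11/2) = 7.842 servings → $1.96.
banana only: max(149/8, 11/2) = 18.62 servings → $4.66.
orange + avocado with both tight: 2.57 servings and 0.5482 servings → $2.88.
orange + peanut butter with both tight: 1.894 servings and 2.66 servings → $1.90.
orange + banana with both tight: 2.625 servings and 1.562 servings → $2.10.
avocado + peanut butter: intersection lies outside the first quadrant.
avocado + banana with both targets exact would need a negative amount; discard.
peanut butter + banana with both targets exact would need a negative amount; discard.
Cheapest feasible corner: $1.90.

$1.90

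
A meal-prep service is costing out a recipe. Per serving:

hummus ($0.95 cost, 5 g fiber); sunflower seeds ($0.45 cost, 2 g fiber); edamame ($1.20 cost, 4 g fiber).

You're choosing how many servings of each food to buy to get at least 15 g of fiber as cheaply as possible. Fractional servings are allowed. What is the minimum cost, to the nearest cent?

$2.85

Cost per g of fiber: hummus $0.1900, sunflower seeds $0.2250, edamame $0.3000.
With no serving limits, use only hummus: 15 g / 5 g = 3 servings × $0.95 = $2.85.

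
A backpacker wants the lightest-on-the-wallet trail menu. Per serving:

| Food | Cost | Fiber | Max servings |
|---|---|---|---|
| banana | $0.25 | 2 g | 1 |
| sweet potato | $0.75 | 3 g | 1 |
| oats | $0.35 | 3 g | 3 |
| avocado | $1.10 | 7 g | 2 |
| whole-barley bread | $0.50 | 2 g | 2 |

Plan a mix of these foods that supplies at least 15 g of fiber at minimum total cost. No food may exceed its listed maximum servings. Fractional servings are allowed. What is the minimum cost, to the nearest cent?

Cost per g of fiber: oats $0.1167, banana $0.1250, avocado $0.1571, sweet potato $0.2500, whole-barley bread $0.2500.
Take 3 servings of oats: +9.0 g fiber for $1.05 (total $1.05, still need 6.0 g).
Take 1 serving of banana: +2.0 g fiber for $0.25 (total $1.30, still need 4.0 g).
Take 0.5714 servings of avocado: +4.0 g fiber for $0.63 (total $1.93, still need 0.0 g).
Greedy by cheapest-per-g is optimal for a single linear constraint, so the minimum cost is $1.93.

$1.93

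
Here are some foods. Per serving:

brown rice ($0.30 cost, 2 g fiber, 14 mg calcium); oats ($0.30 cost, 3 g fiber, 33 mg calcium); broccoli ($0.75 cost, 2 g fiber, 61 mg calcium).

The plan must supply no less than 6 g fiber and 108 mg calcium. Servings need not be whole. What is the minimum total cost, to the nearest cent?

This is a tiny linear program; its minimum lies at a vertex of the feasible set. List the vertices and price them.
brown rice only: max(6/2, 108/14) = 7.714 servings → $2.31.
oats only: max(6/3, 108/33) = 3.273 servings → $0.98.
broccoli only: max(6/2, 108/61) = 3 servings → $2.25.
brown rice + oats: intersection lies outside the first quadrant.
brown rice + broccoli with both tight: 1.596 servings and 1.404 servings → $1.53.
oats + broccoli with both tight: 1.282 servings and 1.077 servings → $1.19.
The minimum over all feasible corners is $0.98.

$0.98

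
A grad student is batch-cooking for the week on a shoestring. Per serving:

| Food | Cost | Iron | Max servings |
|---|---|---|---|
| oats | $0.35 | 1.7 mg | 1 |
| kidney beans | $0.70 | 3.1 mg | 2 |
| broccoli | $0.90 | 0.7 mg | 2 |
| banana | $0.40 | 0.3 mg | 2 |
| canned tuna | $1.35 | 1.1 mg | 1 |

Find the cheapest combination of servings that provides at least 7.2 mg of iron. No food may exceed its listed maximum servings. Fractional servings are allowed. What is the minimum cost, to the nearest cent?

$1.59

Cost per mg of iron: oats $0.2059, kidney beans $0.2258, canned tuna $1.2273, broccoli $1.2857, banana $1.3333.
Take 1 serving of oats: +1.7 mg iron for $0.35 (total $0.35, still need 5.5 mg).
Take 1.774 servings of kidney beans: +5.5 mg iron for $1.24 (total $1.59, still need 0.0 mg).
Filling from the cheapest source first is optimal under one linear minimum: $1.59.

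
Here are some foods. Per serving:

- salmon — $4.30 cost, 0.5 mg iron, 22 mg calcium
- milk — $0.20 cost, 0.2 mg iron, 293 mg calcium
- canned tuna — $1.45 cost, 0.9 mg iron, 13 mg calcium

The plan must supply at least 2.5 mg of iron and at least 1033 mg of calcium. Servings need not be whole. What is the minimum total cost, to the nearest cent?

At the optimum either one food covers both requirements or two foods hit both targets exactly; no other combination can be cheaper.
salmon only: max(2.5/0.5, 1033/22) = 46.95 servings → $201.90.
milk only: max(2.5/0.2, 1033/293) = 12.5 servings → $2.50.
canned tuna only: max(2.5/0.9, 1033/13) = 79.46 servings → $115.22.
salmon + milk with both tight: 3.701 servings and 3.248 servings → $16.56.
salmon + canned tuna: the both-tight solution has a negative serving — not a feasible corner.
milk + canned tuna with both tight: 3.436 servings and 2.014 servings → $3.61.
So the least-cost plan costs $2.50.

$2.50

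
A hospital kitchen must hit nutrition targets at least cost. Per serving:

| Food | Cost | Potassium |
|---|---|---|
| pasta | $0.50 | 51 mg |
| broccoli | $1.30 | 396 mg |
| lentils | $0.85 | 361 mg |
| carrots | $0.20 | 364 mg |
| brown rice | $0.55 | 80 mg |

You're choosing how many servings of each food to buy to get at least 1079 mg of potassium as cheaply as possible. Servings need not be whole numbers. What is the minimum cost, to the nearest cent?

$0.59

Cost per mg of potassium: carrots $0.0005, lentils $0.0024, broccoli $0.0033, brown rice $0.0069, pasta $0.0098.
With no serving limits, use only carrots: 1079 mg / 364 mg = 2.964 servings × $0.20 = $0.59.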